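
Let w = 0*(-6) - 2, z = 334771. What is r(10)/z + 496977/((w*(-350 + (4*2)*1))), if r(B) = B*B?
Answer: 55457851889/76327788 ≈ 726.58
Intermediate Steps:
r(B) = B**2
w = -2 (w = 0 - 2 = -2)
r(10)/z + 496977/((w*(-350 + (4*2)*1))) = 10**2/334771 + 496977/((-2*(-350 + (4*2)*1))) = 100*(1/334771) + 496977/((-2*(-350 + 8*1))) = 100/334771 + 496977/((-2*(-350 + 8))) = 100/334771 + 496977/((-2*(-342))) = 100/334771 + 496977/684 = 100/334771 + 496977*(1/684) = 100/334771 + 165659/228 = 55457851889/76327788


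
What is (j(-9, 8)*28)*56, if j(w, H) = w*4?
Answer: -56448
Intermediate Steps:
j(w, H) = 4*w
(j(-9, 8)*28)*56 = ((4*(-9))*28)*56 = -36*28*56 = -1008*56 = -56448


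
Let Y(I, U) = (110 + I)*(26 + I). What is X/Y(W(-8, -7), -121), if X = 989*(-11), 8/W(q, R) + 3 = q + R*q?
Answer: -22029975/5840524 ≈ -3.7719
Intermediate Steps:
W(q, R) = 8/(-3 + q + R*q) (W(q, R) = 8/(-3 + (q + R*q)) = 8/(-3 + q + R*q))
Y(I, U) = (26 + I)*(110 + I)
X = -10879
X/Y(W(-8, -7), -121) = -10879/(2860 + (8/(-3 - 8 - 7*(-8)))² + 136*(8/(-3 - 8 - 7*(-8)))) = -10879/(2860 + (8/(-3 - 8 + 56))² + 136*(8/(-3 - 8 + 56))) = -10879/(2860 + (8/45)² + 136*(8/45)) = -10879/(2860 + 64/2025 + 1088/45) = -10879/5840524/2025 = -10879*2025/5840524 = -22029975/5840524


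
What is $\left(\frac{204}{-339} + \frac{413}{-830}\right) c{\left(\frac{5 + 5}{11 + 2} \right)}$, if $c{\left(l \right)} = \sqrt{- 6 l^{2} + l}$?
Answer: $- \frac{103109 i \sqrt{470}}{1219270} \approx - 1.8334 i$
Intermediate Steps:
$c{\left(l \right)} = \sqrt{l - 6 l^{2}}$
$\left(\frac{204}{-339} + \frac{413}{-830}\right) c{\left(\frac{5 + 5}{11 + 2} \right)} = \left(\frac{204}{-339} + \frac{413}{-830}\right) \sqrt{\frac{5 + 5}{11 + 2} \left(1 - 6 \frac{5 + 5}{11 + 2}\right)} = \left(204 \left(- \frac{1}{339}\right) + 413 \left(- \frac{1}{830}\right)\right) \sqrt{\frac{10}{13} \left(1 - 6 \cdot \frac{10}{13}\right)} = \left(- \frac{68}{113} - \frac{413}{830}\right) \sqrt{10 \cdot \frac{1}{13} \left(1 - 6 \cdot 10 \cdot \frac{1}{13}\right)} = - \frac{103109 \sqrt{\frac{10 \left(1 - \frac{60}{13}\right)}{13}}}{93790} = - \frac{103109 \sqrt{\frac{10}{13} \left(- \frac{47}{13}\right)}}{93790} = - \frac{103109 \sqrt{- \frac{470}{169}}}{93790} = - \frac{103109 \frac{i \sqrt{470}}{13}}{93790} = - \frac{103109 i \sqrt{470}}{1219270}$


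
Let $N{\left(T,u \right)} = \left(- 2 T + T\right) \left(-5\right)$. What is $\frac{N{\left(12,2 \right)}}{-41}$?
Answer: $- \frac{60}{41} \approx -1.4634$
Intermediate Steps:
$N{\left(T,u \right)} = 5 T$ ($N{\left(T,u \right)} = - T \left(-5\right) = 5 T$)
$\frac{N{\left(12,2 \right)}}{-41} = \frac{5 \cdot 12}{-41} = \left(- \frac{1}{41}\right) 60 = - \frac{60}{41}$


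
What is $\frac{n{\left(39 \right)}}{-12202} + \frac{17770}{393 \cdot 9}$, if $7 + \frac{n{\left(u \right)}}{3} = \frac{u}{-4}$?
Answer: $\frac{868029097}{172633896} \approx 5.0282$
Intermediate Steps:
$n{\left(u \right)} = -21 - \frac{3 u}{4}$ ($n{\left(u \right)} = -21 + 3 \frac{u}{-4} = -21 + 3 u \left(- \frac{1}{4}\right) = -21 + 3 \left(- \frac{u}{4}\right) = -21 - \frac{3 u}{4}$)
$\frac{n{\left(39 \right)}}{-12202} + \frac{17770}{393 \cdot 9} = \frac{-21 - \frac{117}{4}}{-12202} + \frac{17770}{393 \cdot 9} = \left(-21 - \frac{117}{4}\right) \left(- \frac{1}{12202}\right) + \frac{17770}{3537} = \left(- \frac{201}{4}\right) \left(- \frac{1}{12202}\right) + 17770 \cdot \frac{1}{3537} = \frac{201}{48808} + \frac{17770}{3537} = \frac{868029097}{172633896}$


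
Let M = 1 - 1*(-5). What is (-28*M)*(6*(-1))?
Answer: 1008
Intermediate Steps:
M = 6 (M = 1 + 5 = 6)
(-28*M)*(6*(-1)) = (-28*6)*(6*(-1)) = -168*(-6) = 1008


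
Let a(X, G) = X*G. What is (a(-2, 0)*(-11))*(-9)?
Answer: 0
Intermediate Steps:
a(X, G) = G*X
(a(-2, 0)*(-11))*(-9) = ((0*(-2))*(-11))*(-9) = (0*(-11))*(-9) = 0*(-9) = 0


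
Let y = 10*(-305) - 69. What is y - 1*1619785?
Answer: -1622904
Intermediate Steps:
y = -3119 (y = -3050 - 69 = -3119)
y - 1*1619785 = -3119 - 1*1619785 = -3119 - 1619785 = -1622904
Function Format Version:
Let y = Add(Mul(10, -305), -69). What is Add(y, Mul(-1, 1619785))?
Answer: -1622904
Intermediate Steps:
y = -3119 (y = Add(-3050, -69) = -3119)
Add(y, Mul(-1, 1619785)) = Add(-3119, Mul(-1, 1619785)) = Add(-3119, -1619785) = -1622904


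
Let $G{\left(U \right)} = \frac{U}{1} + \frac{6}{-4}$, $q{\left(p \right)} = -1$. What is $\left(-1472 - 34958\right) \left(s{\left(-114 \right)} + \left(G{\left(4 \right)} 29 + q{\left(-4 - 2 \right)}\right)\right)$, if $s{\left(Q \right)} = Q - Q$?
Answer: $-2604745$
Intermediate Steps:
$s{\left(Q \right)} = 0$
$G{\left(U \right)} = - \frac{3}{2} + U$ ($G{\left(U \right)} = U 1 + 6 \left(- \frac{1}{4}\right) = U - \frac{3}{2} = - \frac{3}{2} + U$)
$\left(-1472 - 34958\right) \left(s{\left(-114 \right)} + \left(G{\left(4 \right)} 29 + q{\left(-4 - 2 \right)}\right)\right) = \left(-1472 - 34958\right) \left(0 - \left(1 - \left(- \frac{3}{2} + 4\right) 29\right)\right) = - 36430 \left(0 + \left(\frac{5}{2} \cdot 29 - 1\right)\right) = - 36430 \left(0 + \left(\frac{145}{2} - 1\right)\right) = - 36430 \left(0 + \frac{143}{2}\right) = \left(-36430\right) \frac{143}{2} = -2604745$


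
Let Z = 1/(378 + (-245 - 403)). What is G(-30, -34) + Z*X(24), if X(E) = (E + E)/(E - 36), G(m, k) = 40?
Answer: 5402/135 ≈ 40.015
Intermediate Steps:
Z = -1/270 (Z = 1/(378 - 648) = 1/(-270) = -1/270 ≈ -0.0037037)
X(E) = 2*E/(-36 + E) (X(E) = (2*E)/(-36 + E) = 2*E/(-36 + E))
G(-30, -34) + Z*X(24) = 40 - 24/(135*(-36 + 24)) = 40 - 24/(135*(-12)) = 40 - 24*(-1)/(135*12) = 40 - 1/270*(-4) = 40 + 2/135 = 5402/135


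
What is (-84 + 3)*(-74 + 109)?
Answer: -2835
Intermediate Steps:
(-84 + 3)*(-74 + 109) = -81*35 = -2835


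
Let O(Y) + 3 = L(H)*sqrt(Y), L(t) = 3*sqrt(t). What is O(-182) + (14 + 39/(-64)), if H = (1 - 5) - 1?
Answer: 665/64 - 3*sqrt(910) ≈ -80.108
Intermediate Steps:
H = -5 (H = -4 - 1 = -5)
O(Y) = -3 + 3*I*sqrt(5)*sqrt(Y) (O(Y) = -3 + (3*sqrt(-5))*sqrt(Y) = -3 + (3*(I*sqrt(5)))*sqrt(Y) = -3 + (3*I*sqrt(5))*sqrt(Y) = -3 + 3*I*sqrt(5)*sqrt(Y))
O(-182) + (14 + 39/(-64)) = (-3 + 3*I*sqrt(5)*sqrt(-182)) + (14 + 39/(-64)) = (-3 + 3*I*sqrt(5)*(I*sqrt(182))) + (14 - 1/64*39) = (-3 - 3*sqrt(910)) + (14 - 39/64) = (-3 - 3*sqrt(910)) + 857/64 = 665/64 - 3*sqrt(910)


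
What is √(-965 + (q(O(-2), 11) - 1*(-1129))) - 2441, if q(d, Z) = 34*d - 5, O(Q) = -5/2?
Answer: -2441 + √74 ≈ -2432.4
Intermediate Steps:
O(Q) = -5/2 (O(Q) = -5*½ = -5/2)
q(d, Z) = -5 + 34*d
√(-965 + (q(O(-2), 11) - 1*(-1129))) - 2441 = √(-965 + ((-5 + 34*(-5/2)) - 1*(-1129))) - 2441 = √(-965 + ((-5 - 85) + 1129)) - 2441 = √(-965 + (-90 + 1129)) - 2441 = √(-965 + 1039) - 2441 = √74 - 2441 = -2441 + √74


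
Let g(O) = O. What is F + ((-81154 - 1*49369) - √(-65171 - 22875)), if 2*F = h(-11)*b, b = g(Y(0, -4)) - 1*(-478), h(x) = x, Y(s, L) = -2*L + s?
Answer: -133196 - I*√88046 ≈ -1.332e+5 - 296.73*I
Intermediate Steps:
Y(s, L) = s - 2*L
b = 486 (b = (0 - 2*(-4)) - 1*(-478) = (0 + 8) + 478 = 8 + 478 = 486)
F = -2673 (F = (-11*486)/2 = (½)*(-5346) = -2673)
F + ((-81154 - 1*49369) - √(-65171 - 22875)) = -2673 + ((-81154 - 1*49369) - √(-65171 - 22875)) = -2673 + ((-81154 - 49369) - √(-88046)) = -2673 + (-130523 - I*√88046) = -133196 - I*√88046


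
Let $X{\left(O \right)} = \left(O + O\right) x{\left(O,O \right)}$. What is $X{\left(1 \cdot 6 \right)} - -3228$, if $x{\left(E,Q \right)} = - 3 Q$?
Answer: $3012$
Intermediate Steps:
$X{\left(O \right)} = - 6 O^{2}$ ($X{\left(O \right)} = \left(O + O\right) \left(- 3 O\right) = 2 O \left(- 3 O\right) = - 6 O^{2}$)
$X{\left(1 \cdot 6 \right)} - -3228 = - 6 \left(1 \cdot 6\right)^{2} - -3228 = - 6 \cdot 6^{2} + 3228 = \left(-6\right) 36 + 3228 = -216 + 3228 = 3012$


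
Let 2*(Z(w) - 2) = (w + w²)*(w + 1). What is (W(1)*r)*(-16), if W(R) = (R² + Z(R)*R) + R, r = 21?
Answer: -2016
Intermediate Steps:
Z(w) = 2 + (1 + w)*(w + w²)/2 (Z(w) = 2 + ((w + w²)*(w + 1))/2 = 2 + ((w + w²)*(1 + w))/2 = 2 + ((1 + w)*(w + w²))/2 = 2 + (1 + w)*(w + w²)/2)
W(R) = R + R² + R*(2 + R² + R/2 + R³/2) (W(R) = (R² + (2 + R² + R/2 + R³/2)*R) + R = (R² + R*(2 + R² + R/2 + R³/2)) + R = R + R² + R*(2 + R² + R/2 + R³/2))
(W(1)*r)*(-16) = (((½)*1*(6 + 1³ + 2*1² + 3*1))*21)*(-16) = (((½)*1*(6 + 1 + 2*1 + 3))*21)*(-16) = (((½)*1*(6 + 1 + 2 + 3))*21)*(-16) = (((½)*1*12)*21)*(-16) = (6*21)*(-16) = 126*(-16) = -2016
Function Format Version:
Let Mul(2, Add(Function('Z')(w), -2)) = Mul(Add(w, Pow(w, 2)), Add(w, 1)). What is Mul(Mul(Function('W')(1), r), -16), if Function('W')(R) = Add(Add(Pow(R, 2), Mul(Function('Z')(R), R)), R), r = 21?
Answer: -2016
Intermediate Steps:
Function('Z')(w) = Add(2, Mul(Rational(1, 2), Add(1, w), Add(w, Pow(w, 2)))) (Function('Z')(w) = Add(2, Mul(Rational(1, 2), Mul(Add(w, Pow(w, 2)), Add(w, 1)))) = Add(2, Mul(Rational(1, 2), Mul(Add(w, Pow(w, 2)), Add(1, w)))) = Add(2, Mul(Rational(1, 2), Mul(Add(1, w), Add(w, Pow(w, 2))))) = Add(2, Mul(Rational(1, 2), Add(1, w), Add(w, Pow(w, 2)))))
Function('W')(R) = Add(R, Pow(R, 2), Mul(R, Add(2, Pow(R, 2), Mul(Rational(1, 2), R), Mul(Rational(1, 2), Pow(R, 3))))) (Function('W')(R) = Add(Add(Pow(R, 2), Mul(Add(2, Pow(R, 2), Mul(Rational(1, 2), R), Mul(Rational(1, 2), Pow(R, 3))), R)), R) = Add(Add(Pow(R, 2), Mul(R, Add(2, Pow(R, 2), Mul(Rational(1, 2), R), Mul(Rational(1, 2), Pow(R, 3))))), R) = Add(R, Pow(R, 2), Mul(R, Add(2, Pow(R, 2), Mul(Rational(1, 2), R), Mul(Rational(1, 2), Pow(R, 3))))))
Mul(Mul(Function('W')(1), r), -16) = Mul(Mul(Mul(Rational(1, 2), 1, Add(6, Pow(1, 3), Mul(2, Pow(1, 2)), Mul(3, 1))), 21), -16) = Mul(Mul(Mul(Rational(1, 2), 1, Add(6, 1, Mul(2, 1), 3)), 21), -16) = Mul(Mul(Mul(Rational(1, 2), 1, Add(6, 1, 2, 3)), 21), -16) = Mul(Mul(Mul(Rational(1, 2), 1, 12), 21), -16) = Mul(Mul(6, 21), -16) = Mul(126, -16) = -2016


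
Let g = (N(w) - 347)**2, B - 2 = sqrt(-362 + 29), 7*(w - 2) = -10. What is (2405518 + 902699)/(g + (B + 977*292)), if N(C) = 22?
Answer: 1293218415687/152811410254 - 9924651*I*sqrt(37)/152811410254 ≈ 8.4628 - 0.00039506*I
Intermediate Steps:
w = 4/7 (w = 2 + (1/7)*(-10) = 2 - 10/7 = 4/7 ≈ 0.57143)
B = 2 + 3*I*sqrt(37) (B = 2 + sqrt(-362 + 29) = 2 + sqrt(-333) = 2 + 3*I*sqrt(37) ≈ 2.0 + 18.248*I)
g = 105625 (g = (22 - 347)**2 = (-325)**2 = 105625)
(2405518 + 902699)/(g + (B + 977*292)) = (2405518 + 902699)/(105625 + ((2 + 3*I*sqrt(37)) + 977*292)) = 3308217/(105625 + ((2 + 3*I*sqrt(37)) + 285284)) = 3308217/(105625 + (285286 + 3*I*sqrt(37))) = 3308217/(390911 + 3*I*sqrt(37))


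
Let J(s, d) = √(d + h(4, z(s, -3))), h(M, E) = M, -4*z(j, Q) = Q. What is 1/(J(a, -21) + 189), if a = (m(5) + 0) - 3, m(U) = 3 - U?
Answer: 189/35738 - I*√17/35738 ≈ 0.0052885 - 0.00011537*I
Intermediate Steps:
z(j, Q) = -Q/4
a = -5 (a = ((3 - 1*5) + 0) - 3 = ((3 - 5) + 0) - 3 = (-2 + 0) - 3 = -2 - 3 = -5)
J(s, d) = √(4 + d) (J(s, d) = √(d + 4) = √(4 + d))
1/(J(a, -21) + 189) = 1/(√(4 - 21) + 189) = 1/(√(-17) + 189) = 1/(I*√17 + 189) = 1/(189 + I*√17)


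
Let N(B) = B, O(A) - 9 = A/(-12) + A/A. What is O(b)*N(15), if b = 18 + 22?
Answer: 100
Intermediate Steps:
b = 40
O(A) = 10 - A/12 (O(A) = 9 + (A/(-12) + A/A) = 9 + (A*(-1/12) + 1) = 9 + (-A/12 + 1) = 9 + (1 - A/12) = 10 - A/12)
O(b)*N(15) = (10 - 1/12*40)*15 = (10 - 10/3)*15 = (20/3)*15 = 100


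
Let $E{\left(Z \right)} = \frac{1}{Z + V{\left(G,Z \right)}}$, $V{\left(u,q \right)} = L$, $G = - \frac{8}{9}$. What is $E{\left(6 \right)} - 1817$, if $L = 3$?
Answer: $- \frac{16352}{9} \approx -1816.9$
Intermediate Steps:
$G = - \frac{8}{9}$ ($G = \left(-8\right) \frac{1}{9} = - \frac{8}{9} \approx -0.88889$)
$V{\left(u,q \right)} = 3$
$E{\left(Z \right)} = \frac{1}{3 + Z}$ ($E{\left(Z \right)} = \frac{1}{Z + 3} = \frac{1}{3 + Z}$)
$E{\left(6 \right)} - 1817 = \frac{1}{3 + 6} - 1817 = \frac{1}{9} - 1817 = - \frac{16352}{9}$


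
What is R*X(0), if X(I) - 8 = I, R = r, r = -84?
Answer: -672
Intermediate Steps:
R = -84
X(I) = 8 + I
R*X(0) = -84*(8 + 0) = -84*8 = -672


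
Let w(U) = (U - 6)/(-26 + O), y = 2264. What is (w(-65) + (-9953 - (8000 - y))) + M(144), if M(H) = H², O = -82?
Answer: 545147/108 ≈ 5047.7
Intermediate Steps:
w(U) = 1/18 - U/108 (w(U) = (U - 6)/(-26 - 82) = (-6 + U)/(-108) = (-6 + U)*(-1/108) = 1/18 - U/108)
(w(-65) + (-9953 - (8000 - y))) + M(144) = ((1/18 - 1/108*(-65)) + (-9953 - (8000 - 1*2264))) + 144² = ((1/18 + 65/108) + (-9953 - (8000 - 2264))) + 20736 = (71/108 + (-9953 - 1*5736)) + 20736 = (71/108 + (-9953 - 5736)) + 20736 = (71/108 - 15689) + 20736 = -1694341/108 + 20736 = 545147/108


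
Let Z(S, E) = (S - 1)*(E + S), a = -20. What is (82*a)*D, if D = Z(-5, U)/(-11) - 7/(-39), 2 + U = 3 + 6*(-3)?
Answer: 756040/39 ≈ 19386.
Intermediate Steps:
U = -17 (U = -2 + (3 + 6*(-3)) = -2 + (3 - 18) = -2 - 15 = -17)
Z(S, E) = (-1 + S)*(E + S)
D = -461/39 (D = ((-5)**2 - 1*(-17) - 1*(-5) - 17*(-5))/(-11) - 7/(-39) = (25 + 17 + 5 + 85)*(-1/11) - 7*(-1/39) = 132*(-1/11) + 7/39 = -12 + 7/39 = -461/39 ≈ -11.821)
(82*a)*D = (82*(-20))*(-461/39) = -1640*(-461/39) = 756040/39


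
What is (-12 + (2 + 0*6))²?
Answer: 100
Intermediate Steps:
(-12 + (2 + 0*6))² = (-12 + (2 + 0))² = (-12 + 2)² = (-10)² = 100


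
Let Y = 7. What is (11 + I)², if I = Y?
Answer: 324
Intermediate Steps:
I = 7
(11 + I)² = (11 + 7)² = 18² = 324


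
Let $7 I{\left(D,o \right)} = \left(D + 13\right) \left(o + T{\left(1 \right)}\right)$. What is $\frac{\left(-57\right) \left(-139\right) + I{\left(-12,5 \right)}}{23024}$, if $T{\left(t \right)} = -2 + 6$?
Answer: $\frac{27735}{80584} \approx 0.34417$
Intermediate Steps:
$T{\left(t \right)} = 4$
$I{\left(D,o \right)} = \frac{\left(4 + o\right) \left(13 + D\right)}{7}$ ($I{\left(D,o \right)} = \frac{\left(D + 13\right) \left(o + 4\right)}{7} = \frac{\left(13 + D\right) \left(4 + o\right)}{7} = \frac{\left(4 + o\right) \left(13 + D\right)}{7}$)
$\frac{\left(-57\right) \left(-139\right) + I{\left(-12,5 \right)}}{23024} = \frac{\left(-57\right) \left(-139\right) + \left(\frac{52}{7} + \frac{4}{7} \left(-12\right) + \frac{13}{7} \cdot 5 + \frac{1}{7} \left(-12\right) 5\right)}{23024} = \left(7923 + \left(\frac{52}{7} - \frac{48}{7} + \frac{65}{7} - \frac{60}{7}\right)\right) \frac{1}{23024} = \left(7923 + \frac{9}{7}\right) \frac{1}{23024} = \frac{55470}{7} \cdot \frac{1}{23024} = \frac{27735}{80584}$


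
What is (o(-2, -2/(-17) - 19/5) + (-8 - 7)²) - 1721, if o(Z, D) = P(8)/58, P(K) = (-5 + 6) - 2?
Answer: -86769/58 ≈ -1496.0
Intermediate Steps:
P(K) = -1 (P(K) = 1 - 2 = -1)
o(Z, D) = -1/58
(o(-2, -2/(-17) - 19/5) + (-8 - 7)²) - 1721 = (-1/58 + (-8 - 7)²) - 1721 = (-1/58 + (-15)²) - 1721 = (-1/58 + 225) - 1721 = 13049/58 - 1721 = -86769/58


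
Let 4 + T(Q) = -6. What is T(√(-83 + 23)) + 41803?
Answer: 41793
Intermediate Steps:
T(Q) = -10 (T(Q) = -4 - 6 = -10)
T(√(-83 + 23)) + 41803 = -10 + 41803 = 41793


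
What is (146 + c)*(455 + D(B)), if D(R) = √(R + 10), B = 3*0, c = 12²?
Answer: 131950 + 290*√10 ≈ 1.3287e+5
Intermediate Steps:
c = 144
B = 0
D(R) = √(10 + R)
(146 + c)*(455 + D(B)) = (146 + 144)*(455 + √(10 + 0)) = 290*(455 + √10) = 131950 + 290*√10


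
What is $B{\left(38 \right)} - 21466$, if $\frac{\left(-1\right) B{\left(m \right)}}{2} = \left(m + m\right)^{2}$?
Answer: $-33018$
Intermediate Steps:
$B{\left(m \right)} = - 8 m^{2}$ ($B{\left(m \right)} = - 2 \left(m + m\right)^{2} = - 2 \left(2 m\right)^{2} = - 2 \cdot 4 m^{2} = - 8 m^{2}$)
$B{\left(38 \right)} - 21466 = - 8 \cdot 38^{2} - 21466 = \left(-8\right) 1444 - 21466 = -11552 - 21466 = -33018$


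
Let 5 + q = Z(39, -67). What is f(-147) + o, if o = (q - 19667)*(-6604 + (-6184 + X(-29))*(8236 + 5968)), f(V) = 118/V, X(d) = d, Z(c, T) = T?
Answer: 256086684539330/147 ≈ 1.7421e+12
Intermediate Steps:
q = -72 (q = -5 - 67 = -72)
o = 1742086289384 (o = (-72 - 19667)*(-6604 + (-6184 - 29)*(8236 + 5968)) = -19739*(-6604 - 6213*14204) = -19739*(-6604 - 88249452) = -19739*(-88256056) = 1742086289384)
f(-147) + o = 118/(-147) + 1742086289384 = 118*(-1/147) + 1742086289384 = -118/147 + 1742086289384 = 256086684539330/147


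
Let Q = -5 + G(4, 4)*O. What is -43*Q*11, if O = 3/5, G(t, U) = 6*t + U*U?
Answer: -8987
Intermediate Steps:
G(t, U) = U**2 + 6*t (G(t, U) = 6*t + U**2 = U**2 + 6*t)
O = 3/5 (O = 3*(1/5) = 3/5 ≈ 0.60000)
Q = 19 (Q = -5 + (4**2 + 6*4)*(3/5) = -5 + (16 + 24)*(3/5) = -5 + 40*(3/5) = -5 + 24 = 19)
-43*Q*11 = -43*19*11 = -817*11 = -8987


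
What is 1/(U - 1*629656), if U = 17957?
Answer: -1/611699 ≈ -1.6348e-6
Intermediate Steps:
1/(U - 1*629656) = 1/(17957 - 1*629656) = 1/(17957 - 629656) = 1/(-611699) = -1/611699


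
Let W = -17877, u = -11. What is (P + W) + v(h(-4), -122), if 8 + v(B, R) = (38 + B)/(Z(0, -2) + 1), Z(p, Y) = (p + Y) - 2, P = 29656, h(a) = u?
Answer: 11762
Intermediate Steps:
h(a) = -11
Z(p, Y) = -2 + Y + p (Z(p, Y) = (Y + p) - 2 = -2 + Y + p)
v(B, R) = -62/3 - B/3 (v(B, R) = -8 + (38 + B)/((-2 - 2 + 0) + 1) = -8 + (38 + B)/(-4 + 1) = -8 + (38 + B)/(-3) = -8 + (38 + B)*(-1/3) = -8 + (-38/3 - B/3) = -62/3 - B/3)
(P + W) + v(h(-4), -122) = (29656 - 17877) + (-62/3 - 1/3*(-11)) = 11779 + (-62/3 + 11/3) = 11779 - 17 = 11762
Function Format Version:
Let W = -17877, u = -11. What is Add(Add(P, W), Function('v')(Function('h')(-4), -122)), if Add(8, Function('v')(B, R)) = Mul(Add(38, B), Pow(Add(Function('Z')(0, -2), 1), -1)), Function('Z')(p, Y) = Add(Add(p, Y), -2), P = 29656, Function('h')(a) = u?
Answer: 11762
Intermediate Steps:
Function('h')(a) = -11
Function('Z')(p, Y) = Add(-2, Y, p) (Function('Z')(p, Y) = Add(Add(Y, p), -2) = Add(-2, Y, p))
Function('v')(B, R) = Add(Rational(-62, 3), Mul(Rational(-1, 3), B)) (Function('v')(B, R) = Add(-8, Mul(Add(38, B), Pow(Add(Add(-2, -2, 0), 1), -1))) = Add(-8, Mul(Add(38, B), Pow(Add(-4, 1), -1))) = Add(-8, Mul(Add(38, B), Pow(-3, -1))) = Add(-8, Mul(Add(38, B), Rational(-1, 3))) = Add(-8, Add(Rational(-38, 3), Mul(Rational(-1, 3), B))) = Add(Rational(-62, 3), Mul(Rational(-1, 3), B)))
Add(Add(P, W), Function('v')(Function('h')(-4), -122)) = Add(Add(29656, -17877), Add(Rational(-62, 3), Mul(Rational(-1, 3), -11))) = Add(11779, Add(Rational(-62, 3), Rational(11, 3))) = Add(11779, -17) = 11762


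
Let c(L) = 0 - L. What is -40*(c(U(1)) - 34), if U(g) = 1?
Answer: 1400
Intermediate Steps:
c(L) = -L
-40*(c(U(1)) - 34) = -40*(-1*1 - 34) = -40*(-1 - 34) = -40*(-35) = 1400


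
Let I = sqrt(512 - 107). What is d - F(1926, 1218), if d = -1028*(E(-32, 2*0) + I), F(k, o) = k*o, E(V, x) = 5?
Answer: -2351008 - 9252*sqrt(5) ≈ -2.3717e+6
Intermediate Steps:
I = 9*sqrt(5) (I = sqrt(405) = 9*sqrt(5) ≈ 20.125)
d = -5140 - 9252*sqrt(5) (d = -1028*(5 + 9*sqrt(5)) = -5140 - 9252*sqrt(5) ≈ -25828.)
d - F(1926, 1218) = (-5140 - 9252*sqrt(5)) - 1926*1218 = (-5140 - 9252*sqrt(5)) - 1*2345868 = (-5140 - 9252*sqrt(5)) - 2345868 = -2351008 - 9252*sqrt(5)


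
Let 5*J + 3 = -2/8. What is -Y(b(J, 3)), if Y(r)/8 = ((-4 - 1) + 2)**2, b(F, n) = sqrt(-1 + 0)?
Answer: -72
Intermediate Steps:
J = -13/20 (J = -3/5 + (-2/8)/5 = -3/5 + (-2*1/8)/5 = -3/5 + (1/5)*(-1/4) = -3/5 - 1/20 = -13/20 ≈ -0.65000)
b(F, n) = I (b(F, n) = sqrt(-1) = I)
Y(r) = 72 (Y(r) = 8*((-4 - 1) + 2)**2 = 8*(-5 + 2)**2 = 8*(-3)**2 = 8*9 = 72)
-Y(b(J, 3)) = -1*72 = -72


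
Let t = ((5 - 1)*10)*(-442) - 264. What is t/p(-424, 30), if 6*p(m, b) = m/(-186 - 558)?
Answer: -10012752/53 ≈ -1.8892e+5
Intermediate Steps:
t = -17944 (t = (4*10)*(-442) - 264 = 40*(-442) - 264 = -17680 - 264 = -17944)
p(m, b) = -m/4464 (p(m, b) = (m/(-186 - 558))/6 = (m/(-744))/6 = (-m/744)/6 = -m/4464)
t/p(-424, 30) = -17944/((-1/4464*(-424))) = -17944/53/558 = -17944*558/53 = -10012752/53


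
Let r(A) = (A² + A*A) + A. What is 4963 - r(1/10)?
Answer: 124072/25 ≈ 4962.9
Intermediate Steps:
r(A) = A + 2*A² (r(A) = (A² + A²) + A = 2*A² + A = A + 2*A²)
4963 - r(1/10) = 4963 - (1 + 2/10)/10 = 4963 - (1 + 2*(⅒))/10 = 4963 - (1 + ⅕)/10 = 4963 - 6/(10*5) = 4963 - 1*3/25 = 4963 - 3/25 = 124072/25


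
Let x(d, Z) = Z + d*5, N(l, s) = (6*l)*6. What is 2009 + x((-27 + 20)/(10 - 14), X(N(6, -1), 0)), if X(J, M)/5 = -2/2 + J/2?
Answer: 10211/4 ≈ 2552.8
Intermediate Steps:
N(l, s) = 36*l
X(J, M) = -5 + 5*J/2 (X(J, M) = 5*(-2/2 + J/2) = 5*(-2*½ + J*(½)) = 5*(-1 + J/2) = -5 + 5*J/2)
x(d, Z) = Z + 5*d
2009 + x((-27 + 20)/(10 - 14), X(N(6, -1), 0)) = 2009 + ((-5 + 5*(36*6)/2) + 5*((-27 + 20)/(10 - 14))) = 2009 + ((-5 + (5/2)*216) + 5*(-7/(-4))) = 2009 + ((-5 + 540) + 5*(-7*(-¼))) = 2009 + (535 + 5*(7/4)) = 2009 + (535 + 35/4) = 2009 + 2175/4 = 10211/4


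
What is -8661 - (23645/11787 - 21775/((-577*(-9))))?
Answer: -176668330837/20403297 ≈ -8658.8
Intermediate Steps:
-8661 - (23645/11787 - 21775/((-577*(-9)))) = -8661 - (23645*(1/11787) - 21775/5193) = -8661 - (23645/11787 - 21775*1/5193) = -8661 - (23645/11787 - 21775/5193) = -8661 - 1*(-44624480/20403297) = -8661 + 44624480/20403297 = -176668330837/20403297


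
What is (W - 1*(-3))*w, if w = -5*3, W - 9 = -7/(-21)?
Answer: -185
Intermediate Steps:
W = 28/3 (W = 9 - 7/(-21) = 9 - 7*(-1/21) = 9 + ⅓ = 28/3 ≈ 9.3333)
w = -15
(W - 1*(-3))*w = (28/3 - 1*(-3))*(-15) = (28/3 + 3)*(-15) = (37/3)*(-15) = -185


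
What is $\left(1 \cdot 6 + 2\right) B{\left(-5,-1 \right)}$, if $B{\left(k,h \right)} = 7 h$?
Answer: $-56$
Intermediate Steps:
$\left(1 \cdot 6 + 2\right) B{\left(-5,-1 \right)} = \left(1 \cdot 6 + 2\right) 7 \left(-1\right) = \left(6 + 2\right) \left(-7\right) = 8 \left(-7\right) = -56$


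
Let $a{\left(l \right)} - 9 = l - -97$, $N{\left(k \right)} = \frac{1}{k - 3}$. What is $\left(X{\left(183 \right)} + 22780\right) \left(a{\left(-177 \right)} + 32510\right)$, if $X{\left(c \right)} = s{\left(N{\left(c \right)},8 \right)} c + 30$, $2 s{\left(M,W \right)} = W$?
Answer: $763678938$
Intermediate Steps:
$N{\left(k \right)} = \frac{1}{-3 + k}$
$s{\left(M,W \right)} = \frac{W}{2}$
$a{\left(l \right)} = 106 + l$ ($a{\left(l \right)} = 9 + \left(l - -97\right) = 9 + \left(l + 97\right) = 9 + \left(97 + l\right) = 106 + l$)
$X{\left(c \right)} = 30 + 4 c$ ($X{\left(c \right)} = \frac{1}{2} \cdot 8 c + 30 = 4 c + 30 = 30 + 4 c$)
$\left(X{\left(183 \right)} + 22780\right) \left(a{\left(-177 \right)} + 32510\right) = \left(\left(30 + 4 \cdot 183\right) + 22780\right) \left(\left(106 - 177\right) + 32510\right) = \left(\left(30 + 732\right) + 22780\right) \left(-71 + 32510\right) = \left(762 + 22780\right) 32439 = 23542 \cdot 32439 = 763678938$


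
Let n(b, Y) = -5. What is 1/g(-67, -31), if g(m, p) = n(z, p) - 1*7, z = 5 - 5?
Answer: -1/12 ≈ -0.083333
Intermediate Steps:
z = 0
g(m, p) = -12 (g(m, p) = -5 - 1*7 = -5 - 7 = -12)
1/g(-67, -31) = 1/(-12) = -1/12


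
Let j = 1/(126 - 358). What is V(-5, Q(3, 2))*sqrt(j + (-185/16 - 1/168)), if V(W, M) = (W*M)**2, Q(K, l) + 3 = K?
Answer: 0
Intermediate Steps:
Q(K, l) = -3 + K
V(W, M) = M**2*W**2 (V(W, M) = (M*W)**2 = M**2*W**2)
j = -1/232 (j = 1/(-232) = -1/232 ≈ -0.0043103)
V(-5, Q(3, 2))*sqrt(j + (-185/16 - 1/168)) = ((-3 + 3)**2*(-5)**2)*sqrt(-1/232 + (-185/16 - 1/168)) = (0**2*25)*sqrt(-1/232 + (-185*1/16 - 1*1/168)) = (0*25)*sqrt(-1/232 + (-185/16 - 1/168)) = 0*sqrt(-1/232 - 3887/336) = 0*sqrt(-112765/9744) = 0*(I*sqrt(68673885)/2436) = 0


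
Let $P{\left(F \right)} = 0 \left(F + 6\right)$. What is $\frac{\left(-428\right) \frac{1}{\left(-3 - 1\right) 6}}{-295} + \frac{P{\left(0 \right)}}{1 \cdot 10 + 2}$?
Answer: $- \frac{107}{1770} \approx -0.060452$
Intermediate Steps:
$P{\left(F \right)} = 0$ ($P{\left(F \right)} = 0 \left(6 + F\right) = 0$)
$\frac{\left(-428\right) \frac{1}{\left(-3 - 1\right) 6}}{-295} + \frac{P{\left(0 \right)}}{1 \cdot 10 + 2} = \frac{\left(-428\right) \frac{1}{\left(-3 - 1\right) 6}}{-295} + \frac{0}{1 \cdot 10 + 2} = - \frac{428}{\left(-4\right) 6} \left(- \frac{1}{295}\right) + \frac{0}{10 + 2} = - \frac{428}{-24} \left(- \frac{1}{295}\right) + \frac{0}{12} = \left(-428\right) \left(- \frac{1}{24}\right) \left(- \frac{1}{295}\right) + 0 \cdot \frac{1}{12} = \frac{107}{6} \left(- \frac{1}{295}\right) + 0 = - \frac{107}{1770} + 0 = - \frac{107}{1770}$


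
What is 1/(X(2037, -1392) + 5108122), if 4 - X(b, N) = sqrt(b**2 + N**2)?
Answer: 5108126/26092945144843 + 3*sqrt(676337)/26092945144843 ≈ 1.9586e-7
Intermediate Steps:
X(b, N) = 4 - sqrt(N**2 + b**2) (X(b, N) = 4 - sqrt(b**2 + N**2) = 4 - sqrt(N**2 + b**2))
1/(X(2037, -1392) + 5108122) = 1/((4 - sqrt((-1392)**2 + 2037**2)) + 5108122) = 1/((4 - sqrt(1937664 + 4149369)) + 5108122) = 1/((4 - sqrt(6087033)) + 5108122) = 1/((4 - 3*sqrt(676337)) + 5108122) = 1/(5108126 - 3*sqrt(676337))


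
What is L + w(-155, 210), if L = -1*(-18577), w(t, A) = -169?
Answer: 18408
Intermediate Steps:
L = 18577
L + w(-155, 210) = 18577 - 169 = 18408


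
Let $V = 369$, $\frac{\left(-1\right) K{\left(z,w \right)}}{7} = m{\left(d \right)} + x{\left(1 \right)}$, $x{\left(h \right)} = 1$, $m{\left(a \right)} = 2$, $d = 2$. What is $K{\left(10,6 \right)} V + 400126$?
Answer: $392377$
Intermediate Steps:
$K{\left(z,w \right)} = -21$ ($K{\left(z,w \right)} = - 7 \left(2 + 1\right) = \left(-7\right) 3 = -21$)
$K{\left(10,6 \right)} V + 400126 = \left(-21\right) 369 + 400126 = -7749 + 400126 = 392377$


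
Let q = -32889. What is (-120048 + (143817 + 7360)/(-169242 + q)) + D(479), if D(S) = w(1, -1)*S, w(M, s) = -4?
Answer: -24652856461/202131 ≈ -1.2196e+5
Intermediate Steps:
D(S) = -4*S
(-120048 + (143817 + 7360)/(-169242 + q)) + D(479) = (-120048 + (143817 + 7360)/(-169242 - 32889)) - 4*479 = (-120048 + 151177/(-202131)) - 1916 = (-120048 + 151177*(-1/202131)) - 1916 = (-120048 - 151177/202131) - 1916 = -24265573465/202131 - 1916 = -24652856461/202131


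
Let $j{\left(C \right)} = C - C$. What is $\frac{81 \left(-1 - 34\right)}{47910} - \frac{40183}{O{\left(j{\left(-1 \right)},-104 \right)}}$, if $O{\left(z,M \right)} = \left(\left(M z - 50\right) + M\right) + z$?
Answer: $\frac{2916259}{11179} \approx 260.87$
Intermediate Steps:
$j{\left(C \right)} = 0$
$O{\left(z,M \right)} = -50 + M + z + M z$ ($O{\left(z,M \right)} = \left(\left(-50 + M z\right) + M\right) + z = \left(-50 + M + M z\right) + z = -50 + M + z + M z$)
$\frac{81 \left(-1 - 34\right)}{47910} - \frac{40183}{O{\left(j{\left(-1 \right)},-104 \right)}} = \frac{81 \left(-1 - 34\right)}{47910} - \frac{40183}{-50 - 104 + 0 - 0} = 81 \left(-35\right) \frac{1}{47910} - \frac{40183}{-50 - 104 + 0 + 0} = \left(-2835\right) \frac{1}{47910} - \frac{40183}{-154} = - \frac{189}{3194} - - \frac{3653}{14} = - \frac{189}{3194} + \frac{3653}{14} = \frac{2916259}{11179}$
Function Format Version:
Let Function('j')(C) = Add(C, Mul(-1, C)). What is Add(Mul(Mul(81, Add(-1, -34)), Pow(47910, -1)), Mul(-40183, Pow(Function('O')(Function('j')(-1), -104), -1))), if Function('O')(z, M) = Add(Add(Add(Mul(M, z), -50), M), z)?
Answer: Rational(2916259, 11179) ≈ 260.87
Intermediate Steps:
Function('j')(C) = 0
Function('O')(z, M) = Add(-50, M, z, Mul(M, z)) (Function('O')(z, M) = Add(Add(Add(-50, Mul(M, z)), M), z) = Add(Add(-50, M, Mul(M, z)), z) = Add(-50, M, z, Mul(M, z)))
Add(Mul(Mul(81, Add(-1, -34)), Pow(47910, -1)), Mul(-40183, Pow(Function('O')(Function('j')(-1), -104), -1))) = Add(Mul(Mul(81, Add(-1, -34)), Pow(47910, -1)), Mul(-40183, Pow(Add(-50, -104, 0, Mul(-104, 0)), -1))) = Add(Mul(Mul(81, -35), Rational(1, 47910)), Mul(-40183, Pow(Add(-50, -104, 0, 0), -1))) = Add(Mul(-2835, Rational(1, 47910)), Mul(-40183, Pow(-154, -1))) = Add(Rational(-189, 3194), Mul(-40183, Rational(-1, 154))) = Add(Rational(-189, 3194), Rational(3653, 14)) = Rational(2916259, 11179)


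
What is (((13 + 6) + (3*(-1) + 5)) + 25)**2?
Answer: 2116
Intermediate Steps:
(((13 + 6) + (3*(-1) + 5)) + 25)**2 = ((19 + (-3 + 5)) + 25)**2 = ((19 + 2) + 25)**2 = (21 + 25)**2 = 46**2 = 2116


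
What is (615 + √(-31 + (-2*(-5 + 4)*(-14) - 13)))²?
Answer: 378153 + 7380*I*√2 ≈ 3.7815e+5 + 10437.0*I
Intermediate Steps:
(615 + √(-31 + (-2*(-5 + 4)*(-14) - 13)))² = (615 + √(-31 + (-2*(-1)*(-14) - 13)))² = (615 + √(-31 + (2*(-14) - 13)))² = (615 + √(-31 + (-28 - 13)))² = (615 + √(-31 - 41))² = (615 + √(-72))² = (615 + 6*I*√2)²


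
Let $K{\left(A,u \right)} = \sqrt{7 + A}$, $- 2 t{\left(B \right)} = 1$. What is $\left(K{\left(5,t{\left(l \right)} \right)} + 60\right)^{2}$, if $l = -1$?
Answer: $3612 + 240 \sqrt{3} \approx 4027.7$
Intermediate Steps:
$t{\left(B \right)} = - \frac{1}{2}$ ($t{\left(B \right)} = \left(- \frac{1}{2}\right) 1 = - \frac{1}{2}$)
$\left(K{\left(5,t{\left(l \right)} \right)} + 60\right)^{2} = \left(\sqrt{7 + 5} + 60\right)^{2} = \left(\sqrt{12} + 60\right)^{2} = \left(2 \sqrt{3} + 60\right)^{2} = \left(60 + 2 \sqrt{3}\right)^{2}$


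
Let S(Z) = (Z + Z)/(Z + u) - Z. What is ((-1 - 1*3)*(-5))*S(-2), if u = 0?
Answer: 80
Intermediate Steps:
S(Z) = 2 - Z (S(Z) = (Z + Z)/(Z + 0) - Z = (2*Z)/Z - Z = 2 - Z)
((-1 - 1*3)*(-5))*S(-2) = ((-1 - 1*3)*(-5))*(2 - 1*(-2)) = ((-1 - 3)*(-5))*(2 + 2) = -4*(-5)*4 = 20*4 = 80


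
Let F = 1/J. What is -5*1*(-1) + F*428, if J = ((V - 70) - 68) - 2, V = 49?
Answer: 27/91 ≈ 0.29670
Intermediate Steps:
J = -91 (J = ((49 - 70) - 68) - 2 = (-21 - 68) - 2 = -89 - 2 = -91)
F = -1/91 (F = 1/(-91) = -1/91 ≈ -0.010989)
-5*1*(-1) + F*428 = -5*1*(-1) - 1/91*428 = -5*(-1) - 428/91 = 5 - 428/91 = 27/91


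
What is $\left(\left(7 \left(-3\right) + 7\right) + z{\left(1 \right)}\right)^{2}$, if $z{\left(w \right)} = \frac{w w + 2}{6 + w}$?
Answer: $\frac{9025}{49} \approx 184.18$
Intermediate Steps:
$z{\left(w \right)} = \frac{2 + w^{2}}{6 + w}$ ($z{\left(w \right)} = \frac{w^{2} + 2}{6 + w} = \frac{2 + w^{2}}{6 + w}$)
$\left(\left(7 \left(-3\right) + 7\right) + z{\left(1 \right)}\right)^{2} = \left(\left(7 \left(-3\right) + 7\right) + \frac{2 + 1^{2}}{6 + 1}\right)^{2} = \left(\left(-21 + 7\right) + \frac{2 + 1}{7}\right)^{2} = \left(-14 + \frac{1}{7} \cdot 3\right)^{2} = \left(-14 + \frac{3}{7}\right)^{2} = \left(- \frac{95}{7}\right)^{2} = \frac{9025}{49}$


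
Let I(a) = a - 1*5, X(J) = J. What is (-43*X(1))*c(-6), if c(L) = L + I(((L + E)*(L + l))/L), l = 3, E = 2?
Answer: 559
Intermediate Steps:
I(a) = -5 + a (I(a) = a - 5 = -5 + a)
c(L) = -5 + L + (2 + L)*(3 + L)/L (c(L) = L + (-5 + ((L + 2)*(L + 3))/L) = L + (-5 + ((2 + L)*(3 + L))/L) = L + (-5 + (2 + L)*(3 + L)/L) = -5 + L + (2 + L)*(3 + L)/L)
(-43*X(1))*c(-6) = (-43*1)*(2*(-6) + 6/(-6)) = -43*(-12 + 6*(-1/6)) = -43*(-12 - 1) = -43*(-13) = 559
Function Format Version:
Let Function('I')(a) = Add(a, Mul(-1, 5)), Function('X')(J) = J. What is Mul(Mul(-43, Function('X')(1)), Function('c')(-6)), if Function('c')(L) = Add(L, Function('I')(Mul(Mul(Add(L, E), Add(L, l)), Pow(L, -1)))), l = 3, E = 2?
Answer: 559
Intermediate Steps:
Function('I')(a) = Add(-5, a) (Function('I')(a) = Add(a, -5) = Add(-5, a))
Function('c')(L) = Add(-5, L, Mul(Pow(L, -1), Add(2, L), Add(3, L))) (Function('c')(L) = Add(L, Add(-5, Mul(Mul(Add(L, 2), Add(L, 3)), Pow(L, -1)))) = Add(L, Add(-5, Mul(Mul(Add(2, L), Add(3, L)), Pow(L, -1)))) = Add(L, Add(-5, Mul(Pow(L, -1), Add(2, L), Add(3, L)))) = Add(-5, L, Mul(Pow(L, -1), Add(2, L), Add(3, L))))
Mul(Mul(-43, Function('X')(1)), Function('c')(-6)) = Mul(Mul(-43, 1), Add(Mul(2, -6), Mul(6, Pow(-6, -1)))) = Mul(-43, Add(-12, Mul(6, Rational(-1, 6)))) = Mul(-43, Add(-12, -1)) = Mul(-43, -13) = 559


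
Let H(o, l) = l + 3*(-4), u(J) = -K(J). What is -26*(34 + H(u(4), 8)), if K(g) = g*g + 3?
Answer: -780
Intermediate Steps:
K(g) = 3 + g² (K(g) = g² + 3 = 3 + g²)
u(J) = -3 - J² (u(J) = -(3 + J²) = -3 - J²)
H(o, l) = -12 + l (H(o, l) = l - 12 = -12 + l)
-26*(34 + H(u(4), 8)) = -26*(34 + (-12 + 8)) = -26*(34 - 4) = -26*30 = -780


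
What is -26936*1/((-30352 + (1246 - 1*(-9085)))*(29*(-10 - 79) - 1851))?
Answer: -3367/11091634 ≈ -0.00030356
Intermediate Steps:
-26936*1/((-30352 + (1246 - 1*(-9085)))*(29*(-10 - 79) - 1851)) = -26936*1/((-30352 + (1246 + 9085))*(29*(-89) - 1851)) = -26936*1/((-30352 + 10331)*(-2581 - 1851)) = -26936/((-4432*(-20021))) = -26936/88733072 = -26936*1/88733072 = -3367/11091634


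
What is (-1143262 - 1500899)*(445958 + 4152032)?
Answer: -12157825836390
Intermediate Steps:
(-1143262 - 1500899)*(445958 + 4152032) = -2644161*4597990 = -12157825836390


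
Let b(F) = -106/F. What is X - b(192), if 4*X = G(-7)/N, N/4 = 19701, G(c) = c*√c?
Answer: 53/96 - 7*I*√7/315216 ≈ 0.55208 - 5.8754e-5*I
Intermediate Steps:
G(c) = c^(3/2)
N = 78804 (N = 4*19701 = 78804)
X = -7*I*√7/315216 (X = ((-7)^(3/2)/78804)/4 = (-7*I*√7*(1/78804))/4 = (-7*I*√7/78804)/4 = -7*I*√7/315216 ≈ -5.8754e-5*I)
X - b(192) = -7*I*√7/315216 - (-106)/192 = -7*I*√7/315216 - 1*(-53/96) = -7*I*√7/315216 + 53/96 = 53/96 - 7*I*√7/315216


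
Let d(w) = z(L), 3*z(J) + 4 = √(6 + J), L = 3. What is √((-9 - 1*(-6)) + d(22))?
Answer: I*√30/3 ≈ 1.8257*I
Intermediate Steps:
z(J) = -4/3 + √(6 + J)/3
d(w) = -⅓ (d(w) = -4/3 + √(6 + 3)/3 = -4/3 + √9/3 = -4/3 + (⅓)*3 = -4/3 + 1 = -⅓)
√((-9 - 1*(-6)) + d(22)) = √((-9 - 1*(-6)) - ⅓) = √((-9 + 6) - ⅓) = √(-3 - ⅓) = √(-10/3) = I*√30/3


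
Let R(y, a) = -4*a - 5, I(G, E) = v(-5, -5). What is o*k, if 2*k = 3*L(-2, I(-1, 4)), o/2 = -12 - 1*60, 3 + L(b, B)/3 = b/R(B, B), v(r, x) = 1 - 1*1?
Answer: 8424/5 ≈ 1684.8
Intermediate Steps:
v(r, x) = 0 (v(r, x) = 1 - 1 = 0)
I(G, E) = 0
R(y, a) = -5 - 4*a
L(b, B) = -9 + 3*b/(-5 - 4*B) (L(b, B) = -9 + 3*(b/(-5 - 4*B)) = -9 + 3*b/(-5 - 4*B))
o = -144 (o = 2*(-12 - 1*60) = 2*(-12 - 60) = 2*(-72) = -144)
k = -117/10 (k = (3*(3*(-15 - 1*(-2) - 12*0)/(5 + 4*0)))/2 = (3*(3*(-15 + 2 + 0)/(5 + 0)))/2 = (3*(3*(-13)/5))/2 = (3*(3*(1/5)*(-13)))/2 = (3*(-39/5))/2 = (1/2)*(-117/5) = -117/10 ≈ -11.700)
o*k = -144*(-117/10) = 8424/5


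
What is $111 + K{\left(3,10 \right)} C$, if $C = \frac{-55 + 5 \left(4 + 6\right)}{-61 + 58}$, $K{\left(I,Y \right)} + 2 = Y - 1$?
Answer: $\frac{368}{3} \approx 122.67$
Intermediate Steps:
$K{\left(I,Y \right)} = -3 + Y$ ($K{\left(I,Y \right)} = -2 + \left(Y - 1\right) = -2 + \left(-1 + Y\right) = -3 + Y$)
$C = \frac{5}{3}$ ($C = \frac{-55 + 5 \cdot 10}{-3} = \left(-55 + 50\right) \left(- \frac{1}{3}\right) = \left(-5\right) \left(- \frac{1}{3}\right) = \frac{5}{3} \approx 1.6667$)
$111 + K{\left(3,10 \right)} C = 111 + \left(-3 + 10\right) \frac{5}{3} = 111 + 7 \cdot \frac{5}{3} = 111 + \frac{35}{3} = \frac{368}{3}$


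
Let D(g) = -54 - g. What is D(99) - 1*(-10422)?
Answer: 10269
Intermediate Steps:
D(99) - 1*(-10422) = (-54 - 1*99) - 1*(-10422) = (-54 - 99) + 10422 = -153 + 10422 = 10269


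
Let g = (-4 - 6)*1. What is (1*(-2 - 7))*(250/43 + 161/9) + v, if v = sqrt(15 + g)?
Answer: -9173/43 + sqrt(5) ≈ -211.09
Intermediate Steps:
g = -10 (g = -10*1 = -10)
v = sqrt(5) (v = sqrt(15 - 10) = sqrt(5) ≈ 2.2361)
(1*(-2 - 7))*(250/43 + 161/9) + v = (1*(-2 - 7))*(250/43 + 161/9) + sqrt(5) = (1*(-9))*(250*(1/43) + 161*(1/9)) + sqrt(5) = -9*(250/43 + 161/9) + sqrt(5) = -9*9173/387 + sqrt(5) = -9173/43 + sqrt(5)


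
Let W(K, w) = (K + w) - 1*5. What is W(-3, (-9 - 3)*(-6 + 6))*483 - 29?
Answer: -3893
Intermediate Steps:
W(K, w) = -5 + K + w (W(K, w) = (K + w) - 5 = -5 + K + w)
W(-3, (-9 - 3)*(-6 + 6))*483 - 29 = (-5 - 3 + (-9 - 3)*(-6 + 6))*483 - 29 = (-5 - 3 - 12*0)*483 - 29 = (-5 - 3 + 0)*483 - 29 = -8*483 - 29 = -3864 - 29 = -3893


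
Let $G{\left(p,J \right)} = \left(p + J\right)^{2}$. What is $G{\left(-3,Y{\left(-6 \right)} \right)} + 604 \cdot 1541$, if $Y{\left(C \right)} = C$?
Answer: $930845$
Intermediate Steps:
$G{\left(p,J \right)} = \left(J + p\right)^{2}$
$G{\left(-3,Y{\left(-6 \right)} \right)} + 604 \cdot 1541 = \left(-6 - 3\right)^{2} + 604 \cdot 1541 = \left(-9\right)^{2} + 930764 = 81 + 930764 = 930845$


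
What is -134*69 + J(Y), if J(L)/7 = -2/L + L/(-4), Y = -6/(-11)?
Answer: -611993/66 ≈ -9272.6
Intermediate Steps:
Y = 6/11 (Y = -6*(-1/11) = 6/11 ≈ 0.54545)
J(L) = -14/L - 7*L/4 (J(L) = 7*(-2/L + L/(-4)) = 7*(-2/L + L*(-¼)) = 7*(-2/L - L/4) = -14/L - 7*L/4)
-134*69 + J(Y) = -134*69 + (-14/6/11 - 7/4*6/11) = -9246 + (-14*11/6 - 21/22) = -9246 + (-77/3 - 21/22) = -9246 - 1757/66 = -611993/66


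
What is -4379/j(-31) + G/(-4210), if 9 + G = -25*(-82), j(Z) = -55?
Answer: 3664667/46310 ≈ 79.133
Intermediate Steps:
G = 2041 (G = -9 - 25*(-82) = -9 + 2050 = 2041)
-4379/j(-31) + G/(-4210) = -4379/(-55) + 2041/(-4210) = -4379*(-1/55) + 2041*(-1/4210) = 4379/55 - 2041/4210 = 3664667/46310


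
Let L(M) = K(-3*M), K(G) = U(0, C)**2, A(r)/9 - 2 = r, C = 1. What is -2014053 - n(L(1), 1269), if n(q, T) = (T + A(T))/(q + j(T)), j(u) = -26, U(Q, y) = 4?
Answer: -10063911/5 ≈ -2.0128e+6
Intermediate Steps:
A(r) = 18 + 9*r
K(G) = 16 (K(G) = 4**2 = 16)
L(M) = 16
n(q, T) = (18 + 10*T)/(-26 + q) (n(q, T) = (T + (18 + 9*T))/(q - 26) = (18 + 10*T)/(-26 + q))
-2014053 - n(L(1), 1269) = -2014053 - 2*(9 + 5*1269)/(-26 + 16) = -2014053 - 2*(9 + 6345)/(-10) = -2014053 - 2*(-1)*6354/10 = -2014053 - 1*(-6354/5) = -2014053 + 6354/5 = -10063911/5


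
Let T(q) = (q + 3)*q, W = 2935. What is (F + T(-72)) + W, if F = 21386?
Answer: 29289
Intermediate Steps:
T(q) = q*(3 + q) (T(q) = (3 + q)*q = q*(3 + q))
(F + T(-72)) + W = (21386 - 72*(3 - 72)) + 2935 = (21386 - 72*(-69)) + 2935 = (21386 + 4968) + 2935 = 26354 + 2935 = 29289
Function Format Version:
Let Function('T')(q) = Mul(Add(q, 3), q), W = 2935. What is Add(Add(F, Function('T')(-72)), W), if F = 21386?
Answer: 29289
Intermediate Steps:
Function('T')(q) = Mul(q, Add(3, q)) (Function('T')(q) = Mul(Add(3, q), q) = Mul(q, Add(3, q)))
Add(Add(F, Function('T')(-72)), W) = Add(Add(21386, Mul(-72, Add(3, -72))), 2935) = Add(Add(21386, Mul(-72, -69)), 2935) = Add(Add(21386, 4968), 2935) = Add(26354, 2935) = 29289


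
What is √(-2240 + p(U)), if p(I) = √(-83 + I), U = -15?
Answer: √(-2240 + 7*I*√2) ≈ 0.1046 + 47.329*I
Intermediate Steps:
√(-2240 + p(U)) = √(-2240 + √(-83 - 15)) = √(-2240 + √(-98)) = √(-2240 + 7*I*√2)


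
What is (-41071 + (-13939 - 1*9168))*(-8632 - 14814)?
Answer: 1504717388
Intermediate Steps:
(-41071 + (-13939 - 1*9168))*(-8632 - 14814) = (-41071 + (-13939 - 9168))*(-23446) = (-41071 - 23107)*(-23446) = -64178*(-23446) = 1504717388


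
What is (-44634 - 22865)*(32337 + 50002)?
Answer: -5557800161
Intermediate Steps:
(-44634 - 22865)*(32337 + 50002) = -67499*82339 = -5557800161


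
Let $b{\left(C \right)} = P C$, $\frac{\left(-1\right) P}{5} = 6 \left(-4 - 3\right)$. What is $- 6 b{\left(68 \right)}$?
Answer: $-85680$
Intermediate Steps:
$P = 210$ ($P = - 5 \cdot 6 \left(-4 - 3\right) = - 5 \cdot 6 \left(-7\right) = \left(-5\right) \left(-42\right) = 210$)
$b{\left(C \right)} = 210 C$
$- 6 b{\left(68 \right)} = - 6 \cdot 210 \cdot 68 = \left(-6\right) 14280 = -85680$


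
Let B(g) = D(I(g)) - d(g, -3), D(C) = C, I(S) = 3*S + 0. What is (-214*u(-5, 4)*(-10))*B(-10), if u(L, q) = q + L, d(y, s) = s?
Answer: 57780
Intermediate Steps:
I(S) = 3*S
u(L, q) = L + q
B(g) = 3 + 3*g (B(g) = 3*g - 1*(-3) = 3*g + 3 = 3 + 3*g)
(-214*u(-5, 4)*(-10))*B(-10) = (-214*(-5 + 4)*(-10))*(3 + 3*(-10)) = (-(-214)*(-10))*(3 - 30) = -214*10*(-27) = -2140*(-27) = 57780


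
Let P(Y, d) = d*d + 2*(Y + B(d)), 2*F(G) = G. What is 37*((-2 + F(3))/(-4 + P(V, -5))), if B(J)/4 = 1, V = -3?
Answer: -37/46 ≈ -0.80435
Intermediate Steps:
F(G) = G/2
B(J) = 4 (B(J) = 4*1 = 4)
P(Y, d) = 8 + d**2 + 2*Y (P(Y, d) = d*d + 2*(Y + 4) = d**2 + 2*(4 + Y) = d**2 + (8 + 2*Y) = 8 + d**2 + 2*Y)
37*((-2 + F(3))/(-4 + P(V, -5))) = 37*((-2 + (1/2)*3)/(-4 + (8 + (-5)**2 + 2*(-3)))) = 37*((-2 + 3/2)/(-4 + (8 + 25 - 6))) = 37*(-1/(2*(-4 + 27))) = 37*(-1/2/23) = 37*(-1/2*1/23) = 37*(-1/46) = -37/46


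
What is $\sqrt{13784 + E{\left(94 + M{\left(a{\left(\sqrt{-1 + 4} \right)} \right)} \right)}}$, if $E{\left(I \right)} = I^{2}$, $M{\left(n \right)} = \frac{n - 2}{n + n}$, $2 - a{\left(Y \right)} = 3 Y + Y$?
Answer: $\frac{\sqrt{295191 - 90668 \sqrt{3}}}{11} + \frac{2 \sqrt{3} \sqrt{295191 - 90668 \sqrt{3}}}{11} \approx 150.84$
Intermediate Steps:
$a{\left(Y \right)} = 2 - 4 Y$ ($a{\left(Y \right)} = 2 - \left(3 Y + Y\right) = 2 - 4 Y$)
$M{\left(n \right)} = \frac{-2 + n}{2 n}$
$\sqrt{13784 + E{\left(94 + M{\left(a{\left(\sqrt{-1 + 4} \right)} \right)} \right)}} = \sqrt{13784 + \left(94 + \frac{-2 + \left(2 - 4 \sqrt{-1 + 4}\right)}{2 \left(2 - 4 \sqrt{-1 + 4}\right)}\right)^{2}} = \sqrt{13784 + \left(94 + \frac{-2 + \left(2 - 4 \sqrt{3}\right)}{2 \left(2 - 4 \sqrt{3}\right)}\right)^{2}} = \sqrt{13784 + \left(94 + \frac{\left(-4\right) \sqrt{3}}{2 \left(2 - 4 \sqrt{3}\right)}\right)^{2}} = \sqrt{13784 + \left(94 - \frac{2 \sqrt{3}}{2 - 4 \sqrt{3}}\right)^{2}}$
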